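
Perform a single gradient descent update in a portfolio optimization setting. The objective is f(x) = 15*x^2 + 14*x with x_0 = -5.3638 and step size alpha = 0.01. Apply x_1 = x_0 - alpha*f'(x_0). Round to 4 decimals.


We compute the gradient at x_0 and apply the update.
f'(x) = 30*x + 14
f'(-5.3638) = 30*-5.3638 + 14 = -146.914
x_1 = -5.3638 - 0.01*-146.914 = -3.8947


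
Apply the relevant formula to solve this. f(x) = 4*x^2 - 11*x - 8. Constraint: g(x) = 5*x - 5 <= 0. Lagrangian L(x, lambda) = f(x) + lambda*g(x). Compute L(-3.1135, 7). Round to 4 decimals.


Step 1: Evaluate f(x).
f(-3.1135) = 4*(-3.1135)^2 - 11*(-3.1135) - 8 = 65.024
Step 2: Evaluate g(x).
g(-3.1135) = 5*-3.1135 - 5 = -20.5675
Step 3: Compute Lagrangian.
L = 65.024 + 7*-20.5675 = -78.9485


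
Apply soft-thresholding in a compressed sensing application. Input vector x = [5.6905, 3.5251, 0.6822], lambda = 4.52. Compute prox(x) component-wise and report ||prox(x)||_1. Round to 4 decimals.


Soft-thresholding with lambda = 4.52:
prox(5.6905) = sign(5.6905)*max(|5.6905| - 4.52, 0) = 1.1705
prox(3.5251) = sign(3.5251)*max(|3.5251| - 4.52, 0) = 0.0
prox(0.6822) = sign(0.6822)*max(|0.6822| - 4.52, 0) = 0.0
prox(x) = [1.1705, 0.0, 0.0]
||prox(x)||_1 = 1.1705 + 0.0 + 0.0 = 1.1705


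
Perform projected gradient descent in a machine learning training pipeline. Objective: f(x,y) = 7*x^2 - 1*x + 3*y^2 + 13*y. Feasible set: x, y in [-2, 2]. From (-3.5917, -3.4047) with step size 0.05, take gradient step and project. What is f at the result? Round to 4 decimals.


Step 1: Compute gradient at (-3.5917, -3.4047).
grad_x = 2*7*-3.5917 - 1 = -51.2838
grad_y = 2*3*-3.4047 + 13 = -7.4282
Step 2: Gradient step.
x_raw = -3.5917 - 0.05*-51.2838 = -1.0275
y_raw = -3.4047 - 0.05*-7.4282 = -3.0333
Step 3: Project onto [-2, 2].
x_proj = clip(-1.0275) = -1.0275
y_proj = clip(-3.0333) = -2.0
Step 4: Evaluate f.
f(-1.0275, -2.0) = -5.5821


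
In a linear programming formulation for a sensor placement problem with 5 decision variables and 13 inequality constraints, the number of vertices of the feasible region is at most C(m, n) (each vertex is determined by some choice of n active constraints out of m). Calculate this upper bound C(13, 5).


Each vertex corresponds to some choice of n active constraints out of m, so the number of vertices is at most C(m, n) = m! / (n!(m-n)!).
m = 13, n = 5
Numerator: 13 * 12 * 11 * 10 * 9
Denominator: 5! = 120
C(13, 5) = 1287


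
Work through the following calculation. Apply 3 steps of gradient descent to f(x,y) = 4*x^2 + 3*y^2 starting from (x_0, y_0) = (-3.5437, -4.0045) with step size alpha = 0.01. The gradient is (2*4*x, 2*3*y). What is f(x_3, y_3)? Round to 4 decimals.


Gradient descent on f(x,y) = 4*x^2 + 3*y^2.
Starting point: (-3.5437, -4.0045), alpha = 0.01
Step 1: grad_x = 2*4*-3.5437 = -28.3496, grad_y = 2*3*-4.0045 = -24.027
  x_1 = -3.5437 - 0.01*-28.3496 = -3.2602
  y_1 = -4.0045 - 0.01*-24.027 = -3.7642
Step 2: grad_x = 2*4*-3.2602 = -26.0816, grad_y = 2*3*-3.7642 = -22.5854
  x_2 = -3.2602 - 0.01*-26.0816 = -2.9994
  y_2 = -3.7642 - 0.01*-22.5854 = -3.5384
Step 3: grad_x = 2*4*-2.9994 = -23.9951, grad_y = 2*3*-3.5384 = -21.2303
  x_3 = -2.9994 - 0.01*-23.9951 = -2.7594
  y_3 = -3.5384 - 0.01*-21.2303 = -3.3261
f(-2.7594, -3.3261) = 4*(-2.7594)^2 + 3*(-3.3261)^2 = 63.6463


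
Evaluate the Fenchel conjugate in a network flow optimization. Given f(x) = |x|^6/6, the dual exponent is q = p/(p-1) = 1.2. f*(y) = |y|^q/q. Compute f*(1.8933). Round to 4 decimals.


The conjugate exponent q satisfies 1/p + 1/q = 1.
p = 6, so q = 6/(6 - 1) = 1.2
|y|^q = 1.8933^1.2 = 2.1511
f*(1.8933) = 2.1511 / 1.2 = 1.7926


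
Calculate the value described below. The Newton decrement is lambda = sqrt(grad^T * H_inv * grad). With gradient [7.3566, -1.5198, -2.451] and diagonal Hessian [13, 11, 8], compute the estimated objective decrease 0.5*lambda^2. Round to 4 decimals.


Step 1: H is diagonal, so H^(-1) * g = [0.5659, -0.1382, -0.3064].
Step 2: g^T H^(-1) g = sum_i g_i^2 / H_ii
  = (7.3566)^2/13 + (-1.5198)^2/11 + (-2.451)^2/8
  = 4.163 + 0.21 + 0.7509 = 5.1239
Step 3: Objective decrease = 0.5 * g^T H^(-1) g = 2.562


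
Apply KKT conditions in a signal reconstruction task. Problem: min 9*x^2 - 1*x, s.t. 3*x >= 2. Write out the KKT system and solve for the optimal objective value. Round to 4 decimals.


Step 1: Try lambda = 0 (constraint inactive).
x_unc = 1/(2*9) = 0.0556
Check: 3*0.0556 = 0.1668 < 2 -- violated!
Step 2: Constraint must be active: 3*x = 2
x* = 2/3 = 0.6667 (rounded; the exact value 2/3 is used below)
lambda = (2*9*(2/3) - 1)/3 = 3.6667
Step 3: Compute optimal value.
f(x*) = 9*(2/3)^2 - 1*(2/3) = 3.3333


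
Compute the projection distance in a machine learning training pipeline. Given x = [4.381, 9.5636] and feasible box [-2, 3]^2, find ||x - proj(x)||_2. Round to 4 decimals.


Project each component onto [-2, 3].
clip(4.381) = 3.0, clip(9.5636) = 3.0
Projection = [3.0, 3.0]
Squared diffs: [1.9072, 43.0808]
Distance = sqrt(44.988) = 6.7073


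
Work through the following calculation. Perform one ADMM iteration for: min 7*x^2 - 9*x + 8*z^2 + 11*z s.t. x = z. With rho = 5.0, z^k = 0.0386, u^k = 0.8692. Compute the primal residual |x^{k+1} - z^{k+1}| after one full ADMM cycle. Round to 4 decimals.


ADMM iteration with rho = 5.0, z^k = 0.0386, u^k = 0.8692
Step 1: x-update.
Minimize 7*x^2 - 9*x + (5.0/2)*(x - 0.0386 + 0.8692)^2
FOC: (2*7 + 5.0)*x = 9 + 5.0*(0.0386 - 0.8692)
x^{k+1} = 0.2551
Step 2: z-update.
Minimize 8*z^2 + 11*z + (5.0/2)*(0.2551 - z + 0.8692)^2
FOC: (2*8 + 5.0)*z = -11 + 5.0*(0.2551 + 0.8692)
z^{k+1} = -0.2561
Step 3: u-update.
u^{k+1} = 0.8692 + 0.2551 + 0.2561 = 1.3804
Step 4: Primal residual = |0.2551 + 0.2561| = 0.5112


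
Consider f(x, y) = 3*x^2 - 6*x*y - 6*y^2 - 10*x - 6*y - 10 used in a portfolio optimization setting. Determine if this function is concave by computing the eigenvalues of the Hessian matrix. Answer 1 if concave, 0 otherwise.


The Hessian of f(x,y) = 3*x^2 - 6*x*y - 6*y^2 - 10*x - 6*y - 10 is:
H = [[6, -6], [-6, -12]]
Trace = 6 - 12 = -6
Determinant = 6*-12 - (-6)^2 = -108
Discriminant = (-6)^2 - 4*-108 = 468.0
Eigenvalues: lambda_1 = -13.8167, lambda_2 = 7.8167
The function is not concave.

0


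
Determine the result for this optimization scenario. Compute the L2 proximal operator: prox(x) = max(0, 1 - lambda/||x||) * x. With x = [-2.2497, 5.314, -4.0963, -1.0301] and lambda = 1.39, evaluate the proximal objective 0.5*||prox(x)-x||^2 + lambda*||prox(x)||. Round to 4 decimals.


Step 1: Compute ||x||.
||x|| = 7.1513
Step 2: Compute scaling factor.
scale = max(0, 1 - 1.39/7.1513) = 0.8056
Step 3: prox(x) = [-1.8124, 4.2811, -3.3001, -0.8299]
||prox(x)|| = 5.7613
Step 4: Proximal objective.
0.5*||prox-x||^2 = 0.9661
lambda*||prox|| = 8.0082
Total = 8.9742


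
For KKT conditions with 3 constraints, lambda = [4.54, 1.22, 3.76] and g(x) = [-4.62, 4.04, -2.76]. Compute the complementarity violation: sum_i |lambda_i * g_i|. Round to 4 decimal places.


KKT complementary slackness check:
lambda_1 * g_1 = 4.54 * -4.62 = -20.9748
lambda_2 * g_2 = 1.22 * 4.04 = 4.9288
lambda_3 * g_3 = 3.76 * -2.76 = -10.3776
Total violation = 20.9748 + 4.9288 + 10.3776 = 36.2812


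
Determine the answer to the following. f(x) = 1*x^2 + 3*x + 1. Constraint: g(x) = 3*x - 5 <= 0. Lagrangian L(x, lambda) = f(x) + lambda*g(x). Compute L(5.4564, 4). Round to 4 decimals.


Step 1: Evaluate f(x).
f(5.4564) = 1*5.4564^2 + 3*5.4564 + 1 = 47.1415
Step 2: Evaluate g(x).
g(5.4564) = 3*5.4564 - 5 = 11.3692
Step 3: Compute Lagrangian.
L = 47.1415 + 4*11.3692 = 92.6183


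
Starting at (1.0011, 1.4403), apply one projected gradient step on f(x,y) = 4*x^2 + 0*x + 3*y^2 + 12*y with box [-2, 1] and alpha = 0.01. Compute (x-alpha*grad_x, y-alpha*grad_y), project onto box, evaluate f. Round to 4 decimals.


Step 1: Compute gradient at (1.0011, 1.4403).
grad_x = 2*4*1.0011 + 0 = 8.0088
grad_y = 2*3*1.4403 + 12 = 20.6418
Step 2: Gradient step.
x_raw = 1.0011 - 0.01*8.0088 = 0.921
y_raw = 1.4403 - 0.01*20.6418 = 1.2339
Step 3: Project onto [-2, 1].
x_proj = clip(0.921) = 0.921
y_proj = clip(1.2339) = 1.0
Step 4: Evaluate f.
f(0.921, 1.0) = 18.3931


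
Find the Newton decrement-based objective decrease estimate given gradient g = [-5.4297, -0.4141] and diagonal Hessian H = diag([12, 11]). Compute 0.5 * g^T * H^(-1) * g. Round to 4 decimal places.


Step 1: H is diagonal, so H^(-1) * g = [-0.4525, -0.0376].
Step 2: g^T H^(-1) g = sum_i g_i^2 / H_ii
  = (-5.4297)^2/12 + (-0.4141)^2/11
  = 2.4568 + 0.0156 = 2.4724
Step 3: Objective decrease = 0.5 * g^T H^(-1) g = 1.2362


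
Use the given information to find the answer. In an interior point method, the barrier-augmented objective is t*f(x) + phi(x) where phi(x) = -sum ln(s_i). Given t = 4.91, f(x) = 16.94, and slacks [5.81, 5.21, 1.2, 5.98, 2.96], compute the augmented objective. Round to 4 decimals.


Step 1: Compute log-barrier.
ln values: [1.7596, 1.6506, 0.1823, 1.7884, 1.0852]
phi = -(1.7596 + 1.6506 + 0.1823 + 1.7884 + 1.0852) = -6.4661
Step 2: Compute augmented objective.
t*f(x) = 4.91*16.94 = 83.1754
Total = 83.1754 - 6.4661 = 76.7093


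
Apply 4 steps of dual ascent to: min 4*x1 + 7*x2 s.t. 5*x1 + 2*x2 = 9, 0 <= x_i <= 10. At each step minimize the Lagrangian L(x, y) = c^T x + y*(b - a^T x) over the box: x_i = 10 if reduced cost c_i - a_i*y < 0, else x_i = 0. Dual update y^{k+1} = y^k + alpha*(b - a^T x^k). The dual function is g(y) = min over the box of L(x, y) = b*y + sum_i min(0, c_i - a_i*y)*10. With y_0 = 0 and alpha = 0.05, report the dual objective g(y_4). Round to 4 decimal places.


Dual ascent for LP: min 4*x1 + 7*x2, 5*x1 + 2*x2 = 9, 0 <= x_i <= 10
Step 1: y^k = 0.0, reduced costs: (4.0, 7.0)
  x^k = (0.0, 0.0), subgradient = b - a^T x = 9.0
  y^{k+1} = 0.0 + 0.05*9.0 = 0.45
Step 2: y^k = 0.45, reduced costs: (1.75, 6.1)
  x^k = (0.0, 0.0), subgradient = b - a^T x = 9.0
  y^{k+1} = 0.45 + 0.05*9.0 = 0.9
Step 3: y^k = 0.9, reduced costs: (-0.5, 5.2)
  x^k = (10.0, 0.0), subgradient = b - a^T x = -41.0
  y^{k+1} = 0.9 + 0.05*-41.0 = -1.15
Step 4: y^k = -1.15, reduced costs: (9.75, 9.3)
  x^k = (0.0, 0.0), subgradient = b - a^T x = 9.0
  y^{k+1} = -1.15 + 0.05*9.0 = -0.7
Dual objective at y_4 = -0.7: reduced costs (7.5, 8.4), box minimizer x = (0.0, 0.0)
g(y_4) = b*y + (c1 - a1*y)*x1 + (c2 - a2*y)*x2 = 9*(-0.7) + 7.5*0.0 + 8.4*0.0 = -6.3 + 0.0 + 0.0 = -6.3


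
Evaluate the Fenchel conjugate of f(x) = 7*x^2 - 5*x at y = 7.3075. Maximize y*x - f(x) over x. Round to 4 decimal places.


f*(y) = sup_x {y*x - a*x^2 - b*x} = sup_x {(y-b)*x - a*x^2}
FOC: (y - b) - 2a*x = 0 => x* = (y - b)/(2a)
x* = (7.3075 + 5)/(2*7) = 0.8791
f*(7.3075) = (y-b)^2/(4a) = (7.3075 + 5)^2/(4*7)
= 151.4746/28 = 5.4098


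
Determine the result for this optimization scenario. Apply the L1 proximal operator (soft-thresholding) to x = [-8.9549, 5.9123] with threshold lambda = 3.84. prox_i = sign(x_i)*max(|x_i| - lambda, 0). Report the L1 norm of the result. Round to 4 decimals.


Soft-thresholding with lambda = 3.84:
prox(-8.9549) = sign(-8.9549)*max(|-8.9549| - 3.84, 0) = -5.1149
prox(5.9123) = sign(5.9123)*max(|5.9123| - 3.84, 0) = 2.0723
prox(x) = [-5.1149, 2.0723]
||prox(x)||_1 = 5.1149 + 2.0723 = 7.1872


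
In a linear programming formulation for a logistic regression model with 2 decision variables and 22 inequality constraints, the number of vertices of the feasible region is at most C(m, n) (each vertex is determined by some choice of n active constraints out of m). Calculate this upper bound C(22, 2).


Each vertex corresponds to some choice of n active constraints out of m, so the number of vertices is at most C(m, n) = m! / (n!(m-n)!).
m = 22, n = 2
Numerator: 22 * 21
Denominator: 2! = 2
C(22, 2) = 231


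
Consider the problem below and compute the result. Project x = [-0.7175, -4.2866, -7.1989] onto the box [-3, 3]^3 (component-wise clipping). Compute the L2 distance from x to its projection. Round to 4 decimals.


Project each component onto [-3, 3].
clip(-0.7175) = -0.7175, clip(-4.2866) = -3.0, clip(-7.1989) = -3.0
Projection = [-0.7175, -3.0, -3.0]
Squared diffs: [0.0, 1.6553, 17.6308]
Distance = sqrt(19.2861) = 4.3916


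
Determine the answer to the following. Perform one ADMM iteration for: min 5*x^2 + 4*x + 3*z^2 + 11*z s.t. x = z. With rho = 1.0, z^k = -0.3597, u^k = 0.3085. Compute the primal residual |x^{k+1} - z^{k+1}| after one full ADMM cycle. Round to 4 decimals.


ADMM iteration with rho = 1.0, z^k = -0.3597, u^k = 0.3085
Step 1: x-update.
Minimize 5*x^2 + 4*x + (1.0/2)*(x + 0.3597 + 0.3085)^2
FOC: (2*5 + 1.0)*x = -4 + 1.0*(-0.3597 - 0.3085)
x^{k+1} = -0.4244
Step 2: z-update.
Minimize 3*z^2 + 11*z + (1.0/2)*(-0.4244 - z + 0.3085)^2
FOC: (2*3 + 1.0)*z = -11 + 1.0*(-0.4244 + 0.3085)
z^{k+1} = -1.588
Step 3: u-update.
u^{k+1} = 0.3085 - 0.4244 + 1.588 = 1.4721
Step 4: Primal residual = |-0.4244 + 1.588| = 1.1636


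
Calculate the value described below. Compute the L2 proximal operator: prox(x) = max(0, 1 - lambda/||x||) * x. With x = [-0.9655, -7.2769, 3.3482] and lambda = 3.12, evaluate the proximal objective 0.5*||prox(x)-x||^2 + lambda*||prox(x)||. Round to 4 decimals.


Step 1: Compute ||x||.
||x|| = 8.0682
Step 2: Compute scaling factor.
scale = max(0, 1 - 3.12/8.0682) = 0.6133
Step 3: prox(x) = [-0.5921, -4.4629, 2.0534]
||prox(x)|| = 4.9482
Step 4: Proximal objective.
0.5*||prox-x||^2 = 4.8672
lambda*||prox|| = 15.4384
Total = 20.3056


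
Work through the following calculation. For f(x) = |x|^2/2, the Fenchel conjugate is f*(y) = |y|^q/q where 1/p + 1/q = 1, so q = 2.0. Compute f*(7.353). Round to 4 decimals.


The conjugate exponent q satisfies 1/p + 1/q = 1.
p = 2, so q = 2/(2 - 1) = 2.0
|y|^q = 7.353^2.0 = 54.0666
f*(7.353) = 54.0666 / 2.0 = 27.0333


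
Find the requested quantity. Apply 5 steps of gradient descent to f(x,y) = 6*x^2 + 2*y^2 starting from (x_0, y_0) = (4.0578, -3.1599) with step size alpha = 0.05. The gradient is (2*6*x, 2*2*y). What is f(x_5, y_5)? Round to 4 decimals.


Gradient descent on f(x,y) = 6*x^2 + 2*y^2.
Starting point: (4.0578, -3.1599), alpha = 0.05
Step 1: grad_x = 2*6*4.0578 = 48.6936, grad_y = 2*2*-3.1599 = -12.6396
  x_1 = 4.0578 - 0.05*48.6936 = 1.6231
  y_1 = -3.1599 - 0.05*-12.6396 = -2.5279
Step 2: grad_x = 2*6*1.6231 = 19.4774, grad_y = 2*2*-2.5279 = -10.1117
  x_2 = 1.6231 - 0.05*19.4774 = 0.6492
  y_2 = -2.5279 - 0.05*-10.1117 = -2.0223
Step 3: grad_x = 2*6*0.6492 = 7.791, grad_y = 2*2*-2.0223 = -8.0893
  x_3 = 0.6492 - 0.05*7.791 = 0.2597
  y_3 = -2.0223 - 0.05*-8.0893 = -1.6179
Step 4: grad_x = 2*6*0.2597 = 3.1164, grad_y = 2*2*-1.6179 = -6.4715
  x_4 = 0.2597 - 0.05*3.1164 = 0.1039
  y_4 = -1.6179 - 0.05*-6.4715 = -1.2943
Step 5: grad_x = 2*6*0.1039 = 1.2466, grad_y = 2*2*-1.2943 = -5.1772
  x_5 = 0.1039 - 0.05*1.2466 = 0.0416
  y_5 = -1.2943 - 0.05*-5.1772 = -1.0354
f(0.0416, -1.0354) = 6*0.0416^2 + 2*(-1.0354)^2 = 2.1546


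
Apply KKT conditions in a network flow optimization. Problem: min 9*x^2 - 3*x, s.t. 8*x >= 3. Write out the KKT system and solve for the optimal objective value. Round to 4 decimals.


Step 1: Try lambda = 0 (constraint inactive).
x_unc = 3/(2*9) = 0.1667
Check: 8*0.1667 = 1.3336 < 3 -- violated!
Step 2: Constraint must be active: 8*x = 3
x* = 3/8 = 0.375
lambda = (2*9*0.375 - 3)/8 = 0.4688
Step 3: Compute optimal value.
f(x*) = 9*0.375^2 - 3*0.375 = 0.1406


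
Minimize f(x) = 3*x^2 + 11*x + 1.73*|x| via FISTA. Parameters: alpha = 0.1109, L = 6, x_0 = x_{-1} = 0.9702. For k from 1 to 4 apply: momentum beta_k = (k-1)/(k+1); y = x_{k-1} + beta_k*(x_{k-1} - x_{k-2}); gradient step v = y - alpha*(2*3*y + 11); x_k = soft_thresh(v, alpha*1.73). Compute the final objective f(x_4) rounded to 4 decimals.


FISTA on f(x) = 3*x^2 + 11*x + 1.73*|x|
L = 6, alpha = 0.1109
Iteration 1: beta = 0.0, y = 0.9702 + 0.0*(0.9702 - 0.9702) = 0.9702
  grad(y) = 16.8212, v = y - alpha*grad = -0.8953
  prox(v) = soft_thresh(-0.8953, 0.1919) = -0.7034
Iteration 2: beta = 0.3333, y = -0.7034 + 0.3333*(-0.7034 - 0.9702) = -1.2613
  grad(y) = 3.4323, v = y - alpha*grad = -1.6419
  prox(v) = soft_thresh(-1.6419, 0.1919) = -1.4501
Iteration 3: beta = 0.5, y = -1.4501 + 0.5*(-1.4501 + 0.7034) = -1.8234
  grad(y) = 0.0596, v = y - alpha*grad = -1.83
  prox(v) = soft_thresh(-1.83, 0.1919) = -1.6382
Iteration 4: beta = 0.6, y = -1.6382 + 0.6*(-1.6382 + 1.4501) = -1.751
  grad(y) = 0.494, v = y - alpha*grad = -1.8058
  prox(v) = soft_thresh(-1.8058, 0.1919) = -1.6139
f(x_4) = 3*(-1.6139)^2 + 11*(-1.6139) + 1.73*|-1.6139| = -7.1468


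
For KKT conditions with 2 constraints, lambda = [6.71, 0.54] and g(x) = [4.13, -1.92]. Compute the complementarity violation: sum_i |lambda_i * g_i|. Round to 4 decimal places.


KKT complementary slackness check:
lambda_1 * g_1 = 6.71 * 4.13 = 27.7123
lambda_2 * g_2 = 0.54 * -1.92 = -1.0368
Total violation = 27.7123 + 1.0368 = 28.7491


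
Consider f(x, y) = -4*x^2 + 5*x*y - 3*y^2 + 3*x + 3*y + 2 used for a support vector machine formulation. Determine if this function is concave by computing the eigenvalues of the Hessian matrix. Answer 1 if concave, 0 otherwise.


The Hessian of f(x,y) = -4*x^2 + 5*x*y - 3*y^2 + 3*x + 3*y + 2 is:
H = [[-8, 5], [5, -6]]
Trace = -8 - 6 = -14
Determinant = -8*-6 - (5)^2 = 23
Discriminant = (-14)^2 - 4*23 = 104.0
Eigenvalues: lambda_1 = -12.099, lambda_2 = -1.901
The function is concave.

1


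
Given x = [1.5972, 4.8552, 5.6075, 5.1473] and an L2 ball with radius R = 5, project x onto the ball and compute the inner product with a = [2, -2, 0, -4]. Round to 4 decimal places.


Step 1: Compute ||x|| (intermediates to 6 decimals).
||x|| = sqrt(1.5972^2 + 4.8552^2 + 5.6075^2 + 5.1473^2) = 9.168575
Step 2: Project.
Since ||x|| > R, scale = R/||x|| = 5/9.168575 = 0.545341, proj(x) = scale * x
proj(x) = [0.871019, 2.64774, 3.058, 2.807034]
Step 3: Dot product.
a^T * proj(x) = 2*0.871019 - 2*2.64774 + 0*3.058 - 4*2.807034 = -14.7816


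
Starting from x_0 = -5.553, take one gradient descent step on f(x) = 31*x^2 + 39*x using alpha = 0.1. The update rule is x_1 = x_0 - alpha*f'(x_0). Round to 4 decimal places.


We compute the gradient at x_0 and apply the update.
f'(x) = 62*x + 39
f'(-5.553) = 62*-5.553 + 39 = -305.286
x_1 = -5.553 - 0.1*-305.286 = 24.9756


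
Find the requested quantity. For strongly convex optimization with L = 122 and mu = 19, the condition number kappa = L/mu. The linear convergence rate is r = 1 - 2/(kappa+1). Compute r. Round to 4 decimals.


Step 1: Compute the condition number.
kappa = L/mu = 122/19 = 6.4211
Step 2: Compute the convergence rate.
r = 1 - 2/(kappa + 1) = 1 - 2*mu/(L + mu) = (L - mu)/(L + mu) = 103/141 = 0.7305


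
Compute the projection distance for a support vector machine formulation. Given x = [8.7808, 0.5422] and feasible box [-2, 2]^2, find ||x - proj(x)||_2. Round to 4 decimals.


Project each component onto [-2, 2].
clip(8.7808) = 2.0, clip(0.5422) = 0.5422
Projection = [2.0, 0.5422]
Squared diffs: [45.9792, 0.0]
Distance = sqrt(45.9792) = 6.7808


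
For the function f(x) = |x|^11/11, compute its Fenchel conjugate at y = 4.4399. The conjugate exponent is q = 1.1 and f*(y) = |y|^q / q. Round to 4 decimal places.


The conjugate exponent q satisfies 1/p + 1/q = 1.
p = 11, so q = 11/(11 - 1) = 1.1
|y|^q = 4.4399^1.1 = 5.1536
f*(4.4399) = 5.1536 / 1.1 = 4.6851


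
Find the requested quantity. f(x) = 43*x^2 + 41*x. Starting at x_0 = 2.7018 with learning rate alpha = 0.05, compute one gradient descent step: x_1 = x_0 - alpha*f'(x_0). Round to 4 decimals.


We compute the gradient at x_0 and apply the update.
f'(x) = 86*x + 41
f'(2.7018) = 86*2.7018 + 41 = 273.3548
x_1 = 2.7018 - 0.05*273.3548 = -10.9659


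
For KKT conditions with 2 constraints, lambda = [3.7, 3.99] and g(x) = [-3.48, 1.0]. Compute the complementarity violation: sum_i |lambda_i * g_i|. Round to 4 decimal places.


KKT complementary slackness check:
lambda_1 * g_1 = 3.7 * -3.48 = -12.876
lambda_2 * g_2 = 3.99 * 1.0 = 3.99
Total violation = 12.876 + 3.99 = 16.866


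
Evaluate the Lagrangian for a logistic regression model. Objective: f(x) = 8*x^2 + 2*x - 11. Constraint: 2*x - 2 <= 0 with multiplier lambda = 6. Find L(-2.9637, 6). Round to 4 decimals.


Step 1: Evaluate f(x).
f(-2.9637) = 8*(-2.9637)^2 + 2*(-2.9637) - 11 = 53.3407
Step 2: Evaluate g(x).
g(-2.9637) = 2*-2.9637 - 2 = -7.9274
Step 3: Compute Lagrangian.
L = 53.3407 + 6*-7.9274 = 5.7763


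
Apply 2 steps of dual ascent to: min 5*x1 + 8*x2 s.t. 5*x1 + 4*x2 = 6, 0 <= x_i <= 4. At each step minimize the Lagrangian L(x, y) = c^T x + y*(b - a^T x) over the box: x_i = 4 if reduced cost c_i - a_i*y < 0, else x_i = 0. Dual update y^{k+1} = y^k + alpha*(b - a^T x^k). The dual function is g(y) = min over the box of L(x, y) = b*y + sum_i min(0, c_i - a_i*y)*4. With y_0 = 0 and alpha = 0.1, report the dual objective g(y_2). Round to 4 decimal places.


Dual ascent for LP: min 5*x1 + 8*x2, 5*x1 + 4*x2 = 6, 0 <= x_i <= 4
Step 1: y^k = 0.0, reduced costs: (5.0, 8.0)
  x^k = (0.0, 0.0), subgradient = b - a^T x = 6.0
  y^{k+1} = 0.0 + 0.1*6.0 = 0.6
Step 2: y^k = 0.6, reduced costs: (2.0, 5.6)
  x^k = (0.0, 0.0), subgradient = b - a^T x = 6.0
  y^{k+1} = 0.6 + 0.1*6.0 = 1.2
Dual objective at y_2 = 1.2: reduced costs (-1.0, 3.2), box minimizer x = (4.0, 0.0)
g(y_2) = b*y + (c1 - a1*y)*x1 + (c2 - a2*y)*x2 = 6*1.2 + (-1.0)*4.0 + 3.2*0.0 = 7.2 - 4.0 + 0.0 = 3.2


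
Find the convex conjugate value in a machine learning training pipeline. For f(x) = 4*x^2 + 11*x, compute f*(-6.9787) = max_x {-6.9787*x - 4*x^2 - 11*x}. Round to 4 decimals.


f*(y) = sup_x {y*x - a*x^2 - b*x} = sup_x {(y-b)*x - a*x^2}
FOC: (y - b) - 2a*x = 0 => x* = (y - b)/(2a)
x* = (-6.9787 - 11)/(2*4) = -2.2473
f*(-6.9787) = (y-b)^2/(4a) = (-6.9787 - 11)^2/(4*4)
= 323.2337/16 = 20.2021


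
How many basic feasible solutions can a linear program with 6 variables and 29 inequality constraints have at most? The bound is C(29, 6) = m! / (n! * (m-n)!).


Each vertex corresponds to some choice of n active constraints out of m, so the number of vertices is at most C(m, n) = m! / (n!(m-n)!).
m = 29, n = 6
Numerator: 29 * 28 * 27 * 26 * 25 * 24
Denominator: 6! = 720
C(29, 6) = 475020


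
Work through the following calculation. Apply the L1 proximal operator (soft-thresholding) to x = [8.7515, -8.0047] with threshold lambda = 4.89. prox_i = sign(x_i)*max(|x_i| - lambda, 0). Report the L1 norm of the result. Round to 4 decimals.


Soft-thresholding with lambda = 4.89:
prox(8.7515) = sign(8.7515)*max(|8.7515| - 4.89, 0) = 3.8615
prox(-8.0047) = sign(-8.0047)*max(|-8.0047| - 4.89, 0) = -3.1147
prox(x) = [3.8615, -3.1147]
||prox(x)||_1 = 3.8615 + 3.1147 = 6.9762


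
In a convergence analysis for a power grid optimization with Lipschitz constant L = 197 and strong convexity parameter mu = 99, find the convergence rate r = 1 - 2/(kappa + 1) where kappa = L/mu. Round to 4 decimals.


Step 1: Compute the condition number.
kappa = L/mu = 197/99 = 1.9899
Step 2: Compute the convergence rate.
r = 1 - 2/(kappa + 1) = 1 - 2*mu/(L + mu) = (L - mu)/(L + mu) = 98/296 = 0.3311


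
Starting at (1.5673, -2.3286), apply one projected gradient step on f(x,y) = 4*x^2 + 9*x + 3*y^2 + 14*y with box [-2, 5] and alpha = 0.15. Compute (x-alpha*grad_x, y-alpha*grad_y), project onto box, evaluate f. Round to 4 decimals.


Step 1: Compute gradient at (1.5673, -2.3286).
grad_x = 2*4*1.5673 + 9 = 21.5384
grad_y = 2*3*-2.3286 + 14 = 0.0284
Step 2: Gradient step.
x_raw = 1.5673 - 0.15*21.5384 = -1.6635
y_raw = -2.3286 - 0.15*0.0284 = -2.3329
Step 3: Project onto [-2, 5].
x_proj = clip(-1.6635) = -1.6635
y_proj = clip(-2.3329) = -2.0
Step 4: Evaluate f.
f(-1.6635, -2.0) = -19.9027


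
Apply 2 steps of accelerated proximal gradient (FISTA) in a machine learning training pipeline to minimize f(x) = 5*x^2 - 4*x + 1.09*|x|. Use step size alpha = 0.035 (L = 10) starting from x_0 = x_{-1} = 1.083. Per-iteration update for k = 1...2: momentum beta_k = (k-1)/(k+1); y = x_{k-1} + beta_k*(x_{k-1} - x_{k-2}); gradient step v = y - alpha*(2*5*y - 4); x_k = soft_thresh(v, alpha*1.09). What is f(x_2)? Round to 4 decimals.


FISTA on f(x) = 5*x^2 - 4*x + 1.09*|x|
L = 10, alpha = 0.035
Iteration 1: beta = 0.0, y = 1.083 + 0.0*(1.083 - 1.083) = 1.083
  grad(y) = 6.83, v = y - alpha*grad = 0.844
  prox(v) = soft_thresh(0.844, 0.0382) = 0.8058
Iteration 2: beta = 0.3333, y = 0.8058 + 0.3333*(0.8058 - 1.083) = 0.7134
  grad(y) = 3.134, v = y - alpha*grad = 0.6037
  prox(v) = soft_thresh(0.6037, 0.0382) = 0.5656
f(x_2) = 5*0.5656^2 - 4*0.5656 + 1.09*|0.5656| = -0.0465


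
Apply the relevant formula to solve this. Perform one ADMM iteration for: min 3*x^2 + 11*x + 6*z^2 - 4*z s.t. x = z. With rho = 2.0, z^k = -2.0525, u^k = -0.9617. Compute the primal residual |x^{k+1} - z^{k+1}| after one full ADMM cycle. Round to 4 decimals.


ADMM iteration with rho = 2.0, z^k = -2.0525, u^k = -0.9617
Step 1: x-update.
Minimize 3*x^2 + 11*x + (2.0/2)*(x + 2.0525 - 0.9617)^2
FOC: (2*3 + 2.0)*x = -11 + 2.0*(-2.0525 + 0.9617)
x^{k+1} = -1.6477
Step 2: z-update.
Minimize 6*z^2 - 4*z + (2.0/2)*(-1.6477 - z - 0.9617)^2
FOC: (2*6 + 2.0)*z = 4 + 2.0*(-1.6477 - 0.9617)
z^{k+1} = -0.0871
Step 3: u-update.
u^{k+1} = -0.9617 - 1.6477 + 0.0871 = -2.5223
Step 4: Primal residual = |-1.6477 + 0.0871| = 1.5606


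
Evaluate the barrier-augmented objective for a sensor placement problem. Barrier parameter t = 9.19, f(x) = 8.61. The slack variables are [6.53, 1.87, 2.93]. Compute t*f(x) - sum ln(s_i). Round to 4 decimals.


Step 1: Compute log-barrier.
ln values: [1.8764, 0.6259, 1.075]
phi = -(1.8764 + 0.6259 + 1.075) = -3.5773
Step 2: Compute augmented objective.
t*f(x) = 9.19*8.61 = 79.1259
Total = 79.1259 - 3.5773 = 75.5486


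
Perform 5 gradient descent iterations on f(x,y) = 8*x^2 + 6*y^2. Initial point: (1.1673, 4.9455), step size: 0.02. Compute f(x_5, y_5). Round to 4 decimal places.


Gradient descent on f(x,y) = 8*x^2 + 6*y^2.
Starting point: (1.1673, 4.9455), alpha = 0.02
Step 1: grad_x = 2*8*1.1673 = 18.6768, grad_y = 2*6*4.9455 = 59.346
  x_1 = 1.1673 - 0.02*18.6768 = 0.7938
  y_1 = 4.9455 - 0.02*59.346 = 3.7586
Step 2: grad_x = 2*8*0.7938 = 12.7002, grad_y = 2*6*3.7586 = 45.103
  x_2 = 0.7938 - 0.02*12.7002 = 0.5398
  y_2 = 3.7586 - 0.02*45.103 = 2.8565
Step 3: grad_x = 2*8*0.5398 = 8.6362, grad_y = 2*6*2.8565 = 34.2782
  x_3 = 0.5398 - 0.02*8.6362 = 0.367
  y_3 = 2.8565 - 0.02*34.2782 = 2.171
Step 4: grad_x = 2*8*0.367 = 5.8726, grad_y = 2*6*2.171 = 26.0515
  x_4 = 0.367 - 0.02*5.8726 = 0.2496
  y_4 = 2.171 - 0.02*26.0515 = 1.6499
Step 5: grad_x = 2*8*0.2496 = 3.9934, grad_y = 2*6*1.6499 = 19.7991
  x_5 = 0.2496 - 0.02*3.9934 = 0.1697
  y_5 = 1.6499 - 0.02*19.7991 = 1.2539
f(0.1697, 1.2539) = 8*0.1697^2 + 6*1.2539^2 = 9.6647


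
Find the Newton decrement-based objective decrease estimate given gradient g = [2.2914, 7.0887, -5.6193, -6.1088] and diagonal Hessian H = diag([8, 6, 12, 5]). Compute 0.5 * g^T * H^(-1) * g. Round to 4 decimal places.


Step 1: H is diagonal, so H^(-1) * g = [0.2864, 1.1815, -0.4683, -1.2218].
Step 2: g^T H^(-1) g = sum_i g_i^2 / H_ii
  = (2.2914)^2/8 + (7.0887)^2/6 + (-5.6193)^2/12 + (-6.1088)^2/5
  = 0.6563 + 8.3749 + 2.6314 + 7.4635 = 19.1261
Step 3: Objective decrease = 0.5 * g^T H^(-1) g = 9.5631


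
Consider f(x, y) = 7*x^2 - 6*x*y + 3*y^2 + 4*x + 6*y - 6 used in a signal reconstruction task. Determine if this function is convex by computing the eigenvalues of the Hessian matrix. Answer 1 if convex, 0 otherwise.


The Hessian of f(x,y) = 7*x^2 - 6*x*y + 3*y^2 + 4*x + 6*y - 6 is:
H = [[14, -6], [-6, 6]]
Trace = 14 + 6 = 20
Determinant = 14*6 - (-6)^2 = 48
Discriminant = (20)^2 - 4*48 = 208.0
Eigenvalues: lambda_1 = 2.7889, lambda_2 = 17.2111
The function is convex.

1


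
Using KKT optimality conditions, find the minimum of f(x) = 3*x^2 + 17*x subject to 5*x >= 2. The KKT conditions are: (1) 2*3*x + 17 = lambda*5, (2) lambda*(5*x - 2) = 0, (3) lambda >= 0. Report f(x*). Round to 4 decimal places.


Step 1: Try lambda = 0 (constraint inactive).
x_unc = -17/(2*3) = -2.8333
Check: 5*-2.8333 = -14.1665 < 2 -- violated!
Step 2: Constraint must be active: 5*x = 2
x* = 2/5 = 0.4
lambda = (2*3*0.4 + 17)/5 = 3.88
Step 3: Compute optimal value.
f(x*) = 3*0.4^2 + 17*0.4 = 7.28


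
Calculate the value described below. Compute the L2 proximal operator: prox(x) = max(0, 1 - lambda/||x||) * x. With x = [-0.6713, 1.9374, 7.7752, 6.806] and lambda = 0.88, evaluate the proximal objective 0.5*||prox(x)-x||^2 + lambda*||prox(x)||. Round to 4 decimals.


Step 1: Compute ||x||.
||x|| = 10.5347
Step 2: Compute scaling factor.
scale = max(0, 1 - 0.88/10.5347) = 0.9165
Step 3: prox(x) = [-0.6152, 1.7756, 7.1257, 6.2375]
||prox(x)|| = 9.6547
Step 4: Proximal objective.
0.5*||prox-x||^2 = 0.3872
lambda*||prox|| = 8.4961
Total = 8.8833


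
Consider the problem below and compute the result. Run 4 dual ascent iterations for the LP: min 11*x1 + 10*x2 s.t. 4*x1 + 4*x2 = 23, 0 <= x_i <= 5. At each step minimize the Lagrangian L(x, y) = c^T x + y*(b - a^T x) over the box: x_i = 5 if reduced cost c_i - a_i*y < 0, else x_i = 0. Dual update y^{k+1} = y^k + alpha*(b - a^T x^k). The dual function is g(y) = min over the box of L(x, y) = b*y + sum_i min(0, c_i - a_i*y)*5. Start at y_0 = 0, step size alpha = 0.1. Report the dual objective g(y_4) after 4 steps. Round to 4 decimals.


Dual ascent for LP: min 11*x1 + 10*x2, 4*x1 + 4*x2 = 23, 0 <= x_i <= 5
Step 1: y^k = 0.0, reduced costs: (11.0, 10.0)
  x^k = (0.0, 0.0), subgradient = b - a^T x = 23.0
  y^{k+1} = 0.0 + 0.1*23.0 = 2.3
Step 2: y^k = 2.3, reduced costs: (1.8, 0.8)
  x^k = (0.0, 0.0), subgradient = b - a^T x = 23.0
  y^{k+1} = 2.3 + 0.1*23.0 = 4.6
Step 3: y^k = 4.6, reduced costs: (-7.4, -8.4)
  x^k = (5.0, 5.0), subgradient = b - a^T x = -17.0
  y^{k+1} = 4.6 + 0.1*-17.0 = 2.9
Step 4: y^k = 2.9, reduced costs: (-0.6, -1.6)
  x^k = (5.0, 5.0), subgradient = b - a^T x = -17.0
  y^{k+1} = 2.9 + 0.1*-17.0 = 1.2
Dual objective at y_4 = 1.2: reduced costs (6.2, 5.2), box minimizer x = (0.0, 0.0)
g(y_4) = b*y + (c1 - a1*y)*x1 + (c2 - a2*y)*x2 = 23*1.2 + 6.2*0.0 + 5.2*0.0 = 27.6 + 0.0 + 0.0 = 27.6


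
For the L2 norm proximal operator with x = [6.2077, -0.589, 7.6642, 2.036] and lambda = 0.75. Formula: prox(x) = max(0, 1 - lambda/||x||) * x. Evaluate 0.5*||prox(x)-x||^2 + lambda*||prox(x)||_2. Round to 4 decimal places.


Step 1: Compute ||x||.
||x|| = 10.088
Step 2: Compute scaling factor.
scale = max(0, 1 - 0.75/10.088) = 0.9257
Step 3: prox(x) = [5.7462, -0.5452, 7.0944, 1.8846]
||prox(x)|| = 9.338
Step 4: Proximal objective.
0.5*||prox-x||^2 = 0.2813
lambda*||prox|| = 7.0035
Total = 7.2847


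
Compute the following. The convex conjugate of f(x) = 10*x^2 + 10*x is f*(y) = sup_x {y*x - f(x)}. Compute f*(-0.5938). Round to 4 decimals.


f*(y) = sup_x {y*x - a*x^2 - b*x} = sup_x {(y-b)*x - a*x^2}
FOC: (y - b) - 2a*x = 0 => x* = (y - b)/(2a)
x* = (-0.5938 - 10)/(2*10) = -0.5297
f*(-0.5938) = (y-b)^2/(4a) = (-0.5938 - 10)^2/(4*10)
= 112.2286/40 = 2.8057


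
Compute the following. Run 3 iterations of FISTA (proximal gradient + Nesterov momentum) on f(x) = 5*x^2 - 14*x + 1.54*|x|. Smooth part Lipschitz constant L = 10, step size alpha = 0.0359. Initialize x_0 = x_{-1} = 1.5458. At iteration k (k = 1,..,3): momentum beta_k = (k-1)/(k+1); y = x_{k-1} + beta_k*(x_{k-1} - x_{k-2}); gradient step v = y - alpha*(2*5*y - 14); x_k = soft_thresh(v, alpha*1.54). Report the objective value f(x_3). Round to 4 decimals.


FISTA on f(x) = 5*x^2 - 14*x + 1.54*|x|
L = 10, alpha = 0.0359
Iteration 1: beta = 0.0, y = 1.5458 + 0.0*(1.5458 - 1.5458) = 1.5458
  grad(y) = 1.458, v = y - alpha*grad = 1.4935
  prox(v) = soft_thresh(1.4935, 0.0553) = 1.4382
Iteration 2: beta = 0.3333, y = 1.4382 + 0.3333*(1.4382 - 1.5458) = 1.4023
  grad(y) = 0.023, v = y - alpha*grad = 1.4015
  prox(v) = soft_thresh(1.4015, 0.0553) = 1.3462
Iteration 3: beta = 0.5, y = 1.3462 + 0.5*(1.3462 - 1.4382) = 1.3002
  grad(y) = -0.9981, v = y - alpha*grad = 1.336
  prox(v) = soft_thresh(1.336, 0.0553) = 1.2807
f(x_3) = 5*1.2807^2 - 14*1.2807 + 1.54*|1.2807| = -7.7565


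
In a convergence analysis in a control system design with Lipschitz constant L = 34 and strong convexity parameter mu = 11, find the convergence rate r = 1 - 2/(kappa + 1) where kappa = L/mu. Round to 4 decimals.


Step 1: Compute the condition number.
kappa = L/mu = 34/11 = 3.0909
Step 2: Compute the convergence rate.
r = 1 - 2/(kappa + 1) = 1 - 2*mu/(L + mu) = (L - mu)/(L + mu) = 23/45 = 0.5111


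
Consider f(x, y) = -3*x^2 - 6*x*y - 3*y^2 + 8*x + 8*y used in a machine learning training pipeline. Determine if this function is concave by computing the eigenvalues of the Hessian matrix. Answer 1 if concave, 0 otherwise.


The Hessian of f(x,y) = -3*x^2 - 6*x*y - 3*y^2 + 8*x + 8*y is:
H = [[-6, -6], [-6, -6]]
Trace = -6 - 6 = -12
Determinant = -6*-6 - (-6)^2 = 0
Discriminant = (-12)^2 - 4*0 = 144.0
Eigenvalues: lambda_1 = -12.0, lambda_2 = 0.0
The function is concave.

1


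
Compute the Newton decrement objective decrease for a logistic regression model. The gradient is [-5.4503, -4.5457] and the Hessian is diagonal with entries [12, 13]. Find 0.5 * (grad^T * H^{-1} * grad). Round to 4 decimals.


Step 1: H is diagonal, so H^(-1) * g = [-0.4542, -0.3497].
Step 2: g^T H^(-1) g = sum_i g_i^2 / H_ii
  = (-5.4503)^2/12 + (-4.5457)^2/13
  = 2.4755 + 1.5895 = 4.065
Step 3: Objective decrease = 0.5 * g^T H^(-1) g = 2.0325


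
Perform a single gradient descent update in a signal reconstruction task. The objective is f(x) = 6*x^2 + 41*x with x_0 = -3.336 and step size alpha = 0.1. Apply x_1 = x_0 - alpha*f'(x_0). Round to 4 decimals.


We compute the gradient at x_0 and apply the update.
f'(x) = 12*x + 41
f'(-3.336) = 12*-3.336 + 41 = 0.968
x_1 = -3.336 - 0.1*0.968 = -3.4328


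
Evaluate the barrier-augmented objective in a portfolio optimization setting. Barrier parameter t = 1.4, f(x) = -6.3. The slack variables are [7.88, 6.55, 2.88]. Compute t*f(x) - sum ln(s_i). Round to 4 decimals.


Step 1: Compute log-barrier.
ln values: [2.0643, 1.8795, 1.0578]
phi = -(2.0643 + 1.8795 + 1.0578) = -5.0016
Step 2: Compute augmented objective.
t*f(x) = 1.4*-6.3 = -8.82
Total = -8.82 - 5.0016 = -13.8216


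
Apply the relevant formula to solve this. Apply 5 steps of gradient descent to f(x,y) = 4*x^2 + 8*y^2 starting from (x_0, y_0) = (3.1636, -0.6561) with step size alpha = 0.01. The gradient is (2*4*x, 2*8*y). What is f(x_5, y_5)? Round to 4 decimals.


Gradient descent on f(x,y) = 4*x^2 + 8*y^2.
Starting point: (3.1636, -0.6561), alpha = 0.01
Step 1: grad_x = 2*4*3.1636 = 25.3088, grad_y = 2*8*-0.6561 = -10.4976
  x_1 = 3.1636 - 0.01*25.3088 = 2.9105
  y_1 = -0.6561 - 0.01*-10.4976 = -0.5511
Step 2: grad_x = 2*4*2.9105 = 23.2841, grad_y = 2*8*-0.5511 = -8.818
  x_2 = 2.9105 - 0.01*23.2841 = 2.6777
  y_2 = -0.5511 - 0.01*-8.818 = -0.4629
Step 3: grad_x = 2*4*2.6777 = 21.4214, grad_y = 2*8*-0.4629 = -7.4071
  x_3 = 2.6777 - 0.01*21.4214 = 2.4635
  y_3 = -0.4629 - 0.01*-7.4071 = -0.3889
Step 4: grad_x = 2*4*2.4635 = 19.7077, grad_y = 2*8*-0.3889 = -6.222
  x_4 = 2.4635 - 0.01*19.7077 = 2.2664
  y_4 = -0.3889 - 0.01*-6.222 = -0.3267
Step 5: grad_x = 2*4*2.2664 = 18.131, grad_y = 2*8*-0.3267 = -5.2265
  x_5 = 2.2664 - 0.01*18.131 = 2.0851
  y_5 = -0.3267 - 0.01*-5.2265 = -0.2744
f(2.0851, -0.2744) = 4*2.0851^2 + 8*(-0.2744)^2 = 17.9924


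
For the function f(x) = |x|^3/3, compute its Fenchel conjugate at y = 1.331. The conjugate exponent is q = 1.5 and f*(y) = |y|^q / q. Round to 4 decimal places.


The conjugate exponent q satisfies 1/p + 1/q = 1.
p = 3, so q = 3/(3 - 1) = 1.5
|y|^q = 1.331^1.5 = 1.5356
f*(1.331) = 1.5356 / 1.5 = 1.0237


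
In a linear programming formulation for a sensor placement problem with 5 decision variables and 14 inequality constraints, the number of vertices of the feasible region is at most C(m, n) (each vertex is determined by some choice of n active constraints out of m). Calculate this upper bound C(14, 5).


Each vertex corresponds to some choice of n active constraints out of m, so the number of vertices is at most C(m, n) = m! / (n!(m-n)!).
m = 14, n = 5
Numerator: 14 * 13 * 12 * 11 * 10
Denominator: 5! = 120
C(14, 5) = 2002


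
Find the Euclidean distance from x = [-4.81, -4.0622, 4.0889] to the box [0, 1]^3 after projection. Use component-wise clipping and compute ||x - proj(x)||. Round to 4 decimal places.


Project each component onto [0, 1].
clip(-4.81) = 0.0, clip(-4.0622) = 0.0, clip(4.0889) = 1.0
Projection = [0.0, 0.0, 1.0]
Squared diffs: [23.1361, 16.5015, 9.5413]
Distance = sqrt(49.1789) = 7.0128


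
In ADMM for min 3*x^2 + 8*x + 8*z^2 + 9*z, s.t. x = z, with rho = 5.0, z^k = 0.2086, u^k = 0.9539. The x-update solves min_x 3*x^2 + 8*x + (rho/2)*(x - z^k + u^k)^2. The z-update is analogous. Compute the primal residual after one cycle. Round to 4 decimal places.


ADMM iteration with rho = 5.0, z^k = 0.2086, u^k = 0.9539
Step 1: x-update.
Minimize 3*x^2 + 8*x + (5.0/2)*(x - 0.2086 + 0.9539)^2
FOC: (2*3 + 5.0)*x = -8 + 5.0*(0.2086 - 0.9539)
x^{k+1} = -1.066
Step 2: z-update.
Minimize 8*z^2 + 9*z + (5.0/2)*(-1.066 - z + 0.9539)^2
FOC: (2*8 + 5.0)*z = -9 + 5.0*(-1.066 + 0.9539)
z^{k+1} = -0.4553
Step 3: u-update.
u^{k+1} = 0.9539 - 1.066 + 0.4553 = 0.3431
Step 4: Primal residual = |-1.066 + 0.4553| = 0.6108


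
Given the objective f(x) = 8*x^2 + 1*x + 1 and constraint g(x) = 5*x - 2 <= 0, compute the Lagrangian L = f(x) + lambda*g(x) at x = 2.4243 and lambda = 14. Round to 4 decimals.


Step 1: Evaluate f(x).
f(2.4243) = 8*2.4243^2 + 1*2.4243 + 1 = 50.4421
Step 2: Evaluate g(x).
g(2.4243) = 5*2.4243 - 2 = 10.1215
Step 3: Compute Lagrangian.
L = 50.4421 + 14*10.1215 = 192.1431


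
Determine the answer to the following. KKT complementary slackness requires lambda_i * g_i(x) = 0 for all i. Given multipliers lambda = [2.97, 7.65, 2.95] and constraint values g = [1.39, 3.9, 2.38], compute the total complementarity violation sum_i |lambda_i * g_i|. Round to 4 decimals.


KKT complementary slackness check:
lambda_1 * g_1 = 2.97 * 1.39 = 4.1283
lambda_2 * g_2 = 7.65 * 3.9 = 29.835
lambda_3 * g_3 = 2.95 * 2.38 = 7.021
Total violation = 4.1283 + 29.835 + 7.021 = 40.9843


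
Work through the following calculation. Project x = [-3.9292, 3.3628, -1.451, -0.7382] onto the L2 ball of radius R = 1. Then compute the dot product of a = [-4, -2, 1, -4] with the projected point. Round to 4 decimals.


Step 1: Compute ||x|| (intermediates to 6 decimals).
||x|| = sqrt((-3.9292)^2 + 3.3628^2 + (-1.451)^2 + (-0.7382)^2) = 5.421935
Step 2: Project.
Since ||x|| > R, scale = R/||x|| = 1/5.421935 = 0.184436, proj(x) = scale * x
proj(x) = [-0.724686, 0.620221, -0.267617, -0.136151]
Step 3: Dot product.
a^T * proj(x) = -4*(-0.724686) - 2*0.620221 + 1*(-0.267617) - 4*(-0.136151) = 1.9353


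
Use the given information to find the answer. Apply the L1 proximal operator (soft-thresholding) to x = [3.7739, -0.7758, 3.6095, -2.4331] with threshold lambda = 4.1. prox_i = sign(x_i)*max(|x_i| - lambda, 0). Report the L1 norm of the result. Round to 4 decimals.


Soft-thresholding with lambda = 4.1:
prox(3.7739) = sign(3.7739)*max(|3.7739| - 4.1, 0) = 0.0
prox(-0.7758) = sign(-0.7758)*max(|-0.7758| - 4.1, 0) = 0.0
prox(3.6095) = sign(3.6095)*max(|3.6095| - 4.1, 0) = 0.0
prox(-2.4331) = sign(-2.4331)*max(|-2.4331| - 4.1, 0) = 0.0
prox(x) = [0.0, 0.0, 0.0, 0.0]
||prox(x)||_1 = 0.0 + 0.0 + 0.0 + 0.0 = 0.0


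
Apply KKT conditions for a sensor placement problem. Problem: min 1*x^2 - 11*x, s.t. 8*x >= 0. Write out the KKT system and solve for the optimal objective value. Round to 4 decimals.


Step 1: Try lambda = 0 (constraint inactive).
Stationarity: 2*1*x - 11 = 0
x* = 11/(2*1) = 5.5
Check constraint: 8*5.5 = 44.0 >= 0 -- satisfied.
Step 2: Compute optimal value.
f(x*) = 1*5.5^2 - 11*5.5 = -30.25


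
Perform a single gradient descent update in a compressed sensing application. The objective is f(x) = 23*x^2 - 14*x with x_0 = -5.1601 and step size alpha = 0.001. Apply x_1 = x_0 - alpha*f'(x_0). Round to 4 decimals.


We compute the gradient at x_0 and apply the update.
f'(x) = 46*x - 14
f'(-5.1601) = 46*-5.1601 - 14 = -251.3646
x_1 = -5.1601 - 0.001*-251.3646 = -4.9087
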